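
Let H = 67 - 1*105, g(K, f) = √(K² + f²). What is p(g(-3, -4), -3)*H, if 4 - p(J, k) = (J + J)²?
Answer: 3648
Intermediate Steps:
p(J, k) = 4 - 4*J² (p(J, k) = 4 - (J + J)² = 4 - (2*J)² = 4 - 4*J²)
H = -38 (H = 67 - 105 = -38)
p(g(-3, -4), -3)*H = (4 - 4*(√((-3)² + (-4)²))²)*(-38) = (4 - 4*(√(9 + 16))²)*(-38) = (4 - 4*(√25)²)*(-38) = (4 - 4*5²)*(-38) = (4 - 4*25)*(-38) = (4 - 100)*(-38) = -96*(-38) = 3648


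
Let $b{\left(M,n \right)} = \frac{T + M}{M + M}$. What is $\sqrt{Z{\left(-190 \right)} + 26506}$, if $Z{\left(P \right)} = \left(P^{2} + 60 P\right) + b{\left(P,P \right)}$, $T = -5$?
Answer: $\frac{\sqrt{73942205}}{38} \approx 226.29$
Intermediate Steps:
$b{\left(M,n \right)} = \frac{-5 + M}{2 M}$ ($b{\left(M,n \right)} = \frac{-5 + M}{M + M} = \frac{-5 + M}{2 M}$)
$Z{\left(P \right)} = P^{2} + 60 P + \frac{-5 + P}{2 P}$ ($Z{\left(P \right)} = \left(P^{2} + 60 P\right) + \frac{-5 + P}{2 P} = P^{2} + 60 P + \frac{-5 + P}{2 P}$)
$\sqrt{Z{\left(-190 \right)} + 26506} = \sqrt{\frac{-5 - 190 + 2 \left(-190\right)^{2} \left(60 - 190\right)}{2 \left(-190\right)} + 26506} = \sqrt{\frac{1}{2} \left(- \frac{1}{190}\right) \left(-5 - 190 + 2 \cdot 36100 \left(-130\right)\right) + 26506} = \sqrt{\frac{1}{2} \left(- \frac{1}{190}\right) \left(-5 - 190 - 9386000\right) + 26506} = \sqrt{\frac{1}{2} \left(- \frac{1}{190}\right) \left(-9386195\right) + 26506} = \sqrt{\frac{1877239}{76} + 26506} = \sqrt{\frac{3891695}{76}} = \frac{\sqrt{73942205}}{38}$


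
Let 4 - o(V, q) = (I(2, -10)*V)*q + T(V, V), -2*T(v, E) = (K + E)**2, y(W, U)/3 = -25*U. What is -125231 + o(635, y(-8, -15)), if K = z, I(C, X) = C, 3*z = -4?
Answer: -24357785/18 ≈ -1.3532e+6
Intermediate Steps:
z = -4/3 (z = (1/3)*(-4) = -4/3 ≈ -1.3333)
y(W, U) = -75*U (y(W, U) = 3*(-25*U) = -75*U)
K = -4/3 ≈ -1.3333
T(v, E) = -(-4/3 + E)**2/2
o(V, q) = 4 + (-4 + 3*V)**2/18 - 2*V*q (o(V, q) = 4 - ((2*V)*q - (-4 + 3*V)**2/18) = 4 - (2*V*q - (-4 + 3*V)**2/18) = 4 - (-(-4 + 3*V)**2/18 + 2*V*q) = 4 + ((-4 + 3*V)**2/18 - 2*V*q) = 4 + (-4 + 3*V)**2/18 - 2*V*q)
-125231 + o(635, y(-8, -15)) = -125231 + (4 + (-4 + 3*635)**2/18 - 2*635*(-75*(-15))) = -125231 + (4 + (-4 + 1905)**2/18 - 2*635*1125) = -125231 + (4 + (1/18)*1901**2 - 1428750) = -125231 + (4 + (1/18)*3613801 - 1428750) = -125231 + (4 + 3613801/18 - 1428750) = -125231 - 22103627/18 = -24357785/18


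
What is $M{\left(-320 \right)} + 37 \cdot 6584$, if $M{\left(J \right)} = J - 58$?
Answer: $243230$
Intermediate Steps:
$M{\left(J \right)} = -58 + J$ ($M{\left(J \right)} = J - 58 = -58 + J$)
$M{\left(-320 \right)} + 37 \cdot 6584 = \left(-58 - 320\right) + 37 \cdot 6584 = -378 + 243608 = 243230$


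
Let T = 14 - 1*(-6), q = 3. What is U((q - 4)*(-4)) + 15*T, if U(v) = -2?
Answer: 298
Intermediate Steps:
T = 20 (T = 14 + 6 = 20)
U((q - 4)*(-4)) + 15*T = -2 + 15*20 = -2 + 300 = 298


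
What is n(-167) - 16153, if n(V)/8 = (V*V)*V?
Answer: -37275857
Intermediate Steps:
n(V) = 8*V**3 (n(V) = 8*((V*V)*V) = 8*(V**2*V) = 8*V**3)
n(-167) - 16153 = 8*(-167)**3 - 16153 = 8*(-4657463) - 16153 = -37259704 - 16153 = -37275857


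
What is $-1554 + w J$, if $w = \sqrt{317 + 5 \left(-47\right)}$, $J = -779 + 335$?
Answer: $-1554 - 444 \sqrt{82} \approx -5574.6$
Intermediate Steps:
$J = -444$
$w = \sqrt{82}$ ($w = \sqrt{317 - 235} = \sqrt{82} \approx 9.0554$)
$-1554 + w J = -1554 + \sqrt{82} \left(-444\right) = -1554 - 444 \sqrt{82}$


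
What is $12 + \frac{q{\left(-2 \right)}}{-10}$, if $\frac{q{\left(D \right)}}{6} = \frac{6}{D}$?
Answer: $\frac{69}{5} \approx 13.8$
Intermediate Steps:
$q{\left(D \right)} = \frac{36}{D}$ ($q{\left(D \right)} = 6 \frac{6}{D} = \frac{36}{D}$)
$12 + \frac{q{\left(-2 \right)}}{-10} = 12 + \frac{36 \frac{1}{-2}}{-10} = 12 - \frac{36 \left(- \frac{1}{2}\right)}{10} = 12 - - \frac{9}{5} = 12 + \frac{9}{5} = \frac{69}{5}$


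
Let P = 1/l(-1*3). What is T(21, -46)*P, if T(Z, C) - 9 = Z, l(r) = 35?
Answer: 6/7 ≈ 0.85714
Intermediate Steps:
P = 1/35 ≈ 0.028571
T(Z, C) = 9 + Z
T(21, -46)*P = (9 + 21)*(1/35) = 30*(1/35) = 6/7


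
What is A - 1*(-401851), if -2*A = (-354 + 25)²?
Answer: 695461/2 ≈ 3.4773e+5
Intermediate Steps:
A = -108241/2 (A = -(-354 + 25)²/2 = -½*(-329)² = -½*108241 = -108241/2 ≈ -54121.)
A - 1*(-401851) = -108241/2 - 1*(-401851) = -108241/2 + 401851 = 695461/2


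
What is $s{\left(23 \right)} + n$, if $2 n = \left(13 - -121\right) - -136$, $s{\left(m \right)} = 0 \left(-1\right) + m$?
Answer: $158$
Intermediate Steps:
$s{\left(m \right)} = m$ ($s{\left(m \right)} = 0 + m = m$)
$n = 135$ ($n = \frac{\left(13 - -121\right) - -136}{2} = \frac{\left(13 + 121\right) + 136}{2} = \frac{134 + 136}{2} = \frac{1}{2} \cdot 270 = 135$)
$s{\left(23 \right)} + n = 23 + 135 = 158$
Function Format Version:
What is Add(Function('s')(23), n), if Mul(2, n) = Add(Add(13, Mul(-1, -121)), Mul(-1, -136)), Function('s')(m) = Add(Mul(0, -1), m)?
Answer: 158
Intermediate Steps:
Function('s')(m) = m (Function('s')(m) = Add(0, m) = m)
n = 135 (n = Mul(Rational(1, 2), Add(Add(13, Mul(-1, -121)), Mul(-1, -136))) = Mul(Rational(1, 2), Add(Add(13, 121), 136)) = Mul(Rational(1, 2), Add(134, 136)) = Mul(Rational(1, 2), 270) = 135)
Add(Function('s')(23), n) = Add(23, 135) = 158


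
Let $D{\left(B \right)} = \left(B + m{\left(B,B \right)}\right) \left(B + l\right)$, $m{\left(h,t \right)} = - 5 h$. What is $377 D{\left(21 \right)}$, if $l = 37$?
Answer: $-1836744$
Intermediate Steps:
$D{\left(B \right)} = - 4 B \left(37 + B\right)$ ($D{\left(B \right)} = \left(B - 5 B\right) \left(B + 37\right) = - 4 B \left(37 + B\right)$)
$377 D{\left(21 \right)} = 377 \cdot 4 \cdot 21 \left(-37 - 21\right) = 377 \cdot 4 \cdot 21 \left(-58\right) = 377 \left(-4872\right) = -1836744$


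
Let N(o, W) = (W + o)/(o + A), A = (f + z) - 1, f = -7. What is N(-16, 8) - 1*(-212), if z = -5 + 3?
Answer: 2760/13 ≈ 212.31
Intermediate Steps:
z = -2
A = -10 (A = (-7 - 2) - 1 = -9 - 1 = -10)
N(o, W) = (W + o)/(-10 + o) (N(o, W) = (W + o)/(o - 10) = (W + o)/(-10 + o))
N(-16, 8) - 1*(-212) = (8 - 16)/(-10 - 16) - 1*(-212) = -8/(-26) + 212 = -1/26*(-8) + 212 = 4/13 + 212 = 2760/13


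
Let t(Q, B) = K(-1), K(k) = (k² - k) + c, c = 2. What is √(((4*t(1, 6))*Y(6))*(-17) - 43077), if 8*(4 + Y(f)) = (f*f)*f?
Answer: I*√49333 ≈ 222.11*I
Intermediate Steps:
K(k) = 2 + k² - k (K(k) = (k² - k) + 2 = 2 + k² - k)
t(Q, B) = 4 (t(Q, B) = 2 + (-1)² - 1*(-1) = 2 + 1 + 1 = 4)
Y(f) = -4 + f³/8 (Y(f) = -4 + ((f*f)*f)/8 = -4 + (f²*f)/8 = -4 + f³/8)
√(((4*t(1, 6))*Y(6))*(-17) - 43077) = √(((4*4)*(-4 + (⅛)*6³))*(-17) - 43077) = √((16*(-4 + (⅛)*216))*(-17) - 43077) = √((16*(-4 + 27))*(-17) - 43077) = √((16*23)*(-17) - 43077) = √(368*(-17) - 43077) = √(-6256 - 43077) = √(-49333) = I*√49333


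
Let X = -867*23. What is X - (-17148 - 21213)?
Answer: 18420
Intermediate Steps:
X = -19941
X - (-17148 - 21213) = -19941 - (-17148 - 21213) = -19941 - 1*(-38361) = -19941 + 38361 = 18420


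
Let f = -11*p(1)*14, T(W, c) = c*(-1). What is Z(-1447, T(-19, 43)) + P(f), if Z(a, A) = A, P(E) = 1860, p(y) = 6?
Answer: 1817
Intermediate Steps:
T(W, c) = -c
f = -924 (f = -11*6*14 = -66*14 = -924)
Z(-1447, T(-19, 43)) + P(f) = -1*43 + 1860 = -43 + 1860 = 1817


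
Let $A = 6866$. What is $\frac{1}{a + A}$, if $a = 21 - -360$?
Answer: $\frac{1}{7247} \approx 0.00013799$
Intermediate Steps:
$a = 381$ ($a = 21 + 360 = 381$)
$\frac{1}{a + A} = \frac{1}{381 + 6866} = \frac{1}{7247}$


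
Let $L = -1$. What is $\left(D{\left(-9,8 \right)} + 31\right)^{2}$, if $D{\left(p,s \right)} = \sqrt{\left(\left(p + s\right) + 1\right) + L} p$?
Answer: $880 - 558 i \approx 880.0 - 558.0 i$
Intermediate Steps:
$D{\left(p,s \right)} = p \sqrt{p + s}$ ($D{\left(p,s \right)} = \sqrt{\left(\left(p + s\right) + 1\right) - 1} p = \sqrt{\left(1 + p + s\right) - 1} p = \sqrt{p + s} p = p \sqrt{p + s}$)
$\left(D{\left(-9,8 \right)} + 31\right)^{2} = \left(- 9 \sqrt{-9 + 8} + 31\right)^{2} = \left(- 9 \sqrt{-1} + 31\right)^{2} = \left(- 9 i + 31\right)^{2} = \left(31 - 9 i\right)^{2}$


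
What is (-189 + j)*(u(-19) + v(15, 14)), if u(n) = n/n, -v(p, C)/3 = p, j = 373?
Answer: -8096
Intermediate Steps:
v(p, C) = -3*p
u(n) = 1
(-189 + j)*(u(-19) + v(15, 14)) = (-189 + 373)*(1 - 3*15) = 184*(1 - 45) = 184*(-44) = -8096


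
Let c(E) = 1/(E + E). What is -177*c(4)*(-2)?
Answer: 177/4 ≈ 44.250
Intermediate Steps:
c(E) = 1/(2*E)
-177*c(4)*(-2) = -177*(½)/4*(-2) = -177*(½)*(¼)*(-2) = -177*(-2)/8 = -177*(-¼) = 177/4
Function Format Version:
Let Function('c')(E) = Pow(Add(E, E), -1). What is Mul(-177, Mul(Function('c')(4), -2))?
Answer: Rational(177, 4) ≈ 44.250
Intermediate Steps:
Function('c')(E) = Mul(Rational(1, 2), Pow(E, -1)) (Function('c')(E) = Pow(Mul(2, E), -1) = Mul(Rational(1, 2), Pow(E, -1)))
Mul(-177, Mul(Function('c')(4), -2)) = Mul(-177, Mul(Mul(Rational(1, 2), Pow(4, -1)), -2)) = Mul(-177, Mul(Mul(Rational(1, 2), Rational(1, 4)), -2)) = Mul(-177, Mul(Rational(1, 8), -2)) = Mul(-177, Rational(-1, 4)) = Rational(177, 4)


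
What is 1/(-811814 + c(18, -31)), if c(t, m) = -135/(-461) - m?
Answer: -461/374231828 ≈ -1.2319e-6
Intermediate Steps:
c(t, m) = 135/461 - m (c(t, m) = -135*(-1/461) - m = 135/461 - m)
1/(-811814 + c(18, -31)) = 1/(-811814 + (135/461 - 1*(-31))) = 1/(-811814 + (135/461 + 31)) = 1/(-811814 + 14426/461) = 1/(-374231828/461) = -461/374231828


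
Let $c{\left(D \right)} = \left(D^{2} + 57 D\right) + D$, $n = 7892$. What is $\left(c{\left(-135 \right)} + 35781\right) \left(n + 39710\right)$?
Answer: $2198069952$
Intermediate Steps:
$c{\left(D \right)} = D^{2} + 58 D$
$\left(c{\left(-135 \right)} + 35781\right) \left(n + 39710\right) = \left(- 135 \left(58 - 135\right) + 35781\right) \left(7892 + 39710\right) = \left(\left(-135\right) \left(-77\right) + 35781\right) 47602 = \left(10395 + 35781\right) 47602 = 46176 \cdot 47602 = 2198069952$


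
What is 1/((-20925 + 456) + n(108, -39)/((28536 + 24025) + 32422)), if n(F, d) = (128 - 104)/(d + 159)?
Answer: -424915/8697585134 ≈ -4.8854e-5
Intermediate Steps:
n(F, d) = 24/(159 + d)
1/((-20925 + 456) + n(108, -39)/((28536 + 24025) + 32422)) = 1/((-20925 + 456) + (24/(159 - 39))/((28536 + 24025) + 32422)) = 1/(-20469 + (24/120)/(52561 + 32422)) = 1/(-20469 + (24*(1/120))/84983) = 1/(-20469 + (1/5)*(1/84983)) = 1/(-20469 + 1/424915) = 1/(-8697585134/424915) = -424915/8697585134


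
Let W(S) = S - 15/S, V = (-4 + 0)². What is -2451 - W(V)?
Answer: -39457/16 ≈ -2466.1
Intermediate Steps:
V = 16 (V = (-4)² = 16)
W(S) = S - 15/S
-2451 - W(V) = -2451 - (16 - 15/16) = -2451 - 1*241/16 = -2451 - 241/16 = -39457/16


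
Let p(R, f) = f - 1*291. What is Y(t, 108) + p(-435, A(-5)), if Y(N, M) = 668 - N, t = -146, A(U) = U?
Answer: 518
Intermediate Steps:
p(R, f) = -291 + f (p(R, f) = f - 291 = -291 + f)
Y(t, 108) + p(-435, A(-5)) = (668 - 1*(-146)) + (-291 - 5) = (668 + 146) - 296 = 814 - 296 = 518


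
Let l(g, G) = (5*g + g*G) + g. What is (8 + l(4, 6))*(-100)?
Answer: -5600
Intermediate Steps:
l(g, G) = 6*g + G*g (l(g, G) = (5*g + G*g) + g = 6*g + G*g)
(8 + l(4, 6))*(-100) = (8 + 4*(6 + 6))*(-100) = (8 + 4*12)*(-100) = (8 + 48)*(-100) = 56*(-100) = -5600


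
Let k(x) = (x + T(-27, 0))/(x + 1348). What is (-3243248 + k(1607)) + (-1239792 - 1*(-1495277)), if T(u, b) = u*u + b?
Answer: -8828837329/2955 ≈ -2.9878e+6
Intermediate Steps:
T(u, b) = b + u**2 (T(u, b) = u**2 + b = b + u**2)
k(x) = (729 + x)/(1348 + x) (k(x) = (x + (0 + (-27)**2))/(x + 1348) = (x + (0 + 729))/(1348 + x) = (x + 729)/(1348 + x) = (729 + x)/(1348 + x))
(-3243248 + k(1607)) + (-1239792 - 1*(-1495277)) = (-3243248 + (729 + 1607)/(1348 + 1607)) + (-1239792 - 1*(-1495277)) = (-3243248 + 2336/2955) + (-1239792 + 1495277) = (-3243248 + (1/2955)*2336) + 255485 = (-3243248 + 2336/2955) + 255485 = -9583795504/2955 + 255485 = -8828837329/2955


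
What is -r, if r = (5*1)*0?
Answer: 0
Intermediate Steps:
r = 0 (r = 5*0 = 0)
-r = -1*0 = 0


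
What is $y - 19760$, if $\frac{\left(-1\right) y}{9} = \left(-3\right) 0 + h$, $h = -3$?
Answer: $-19733$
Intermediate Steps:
$y = 27$ ($y = - 9 \left(\left(-3\right) 0 - 3\right) = - 9 \left(0 - 3\right) = \left(-9\right) \left(-3\right) = 27$)
$y - 19760 = 27 - 19760 = -19733$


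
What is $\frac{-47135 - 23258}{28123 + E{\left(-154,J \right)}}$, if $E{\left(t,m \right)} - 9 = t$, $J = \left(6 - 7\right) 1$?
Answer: $- \frac{70393}{27978} \approx -2.516$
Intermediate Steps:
$J = -1$ ($J = \left(-1\right) 1 = -1$)
$E{\left(t,m \right)} = 9 + t$
$\frac{-47135 - 23258}{28123 + E{\left(-154,J \right)}} = \frac{-47135 - 23258}{28123 + \left(9 - 154\right)} = - \frac{70393}{28123 - 145} = - \frac{70393}{27978}$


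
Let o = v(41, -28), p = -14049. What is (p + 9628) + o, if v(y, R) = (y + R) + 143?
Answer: -4265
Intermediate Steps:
v(y, R) = 143 + R + y (v(y, R) = (R + y) + 143 = 143 + R + y)
o = 156 (o = 143 - 28 + 41 = 156)
(p + 9628) + o = (-14049 + 9628) + 156 = -4421 + 156 = -4265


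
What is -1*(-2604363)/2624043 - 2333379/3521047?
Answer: 1015732565588/3079792911007 ≈ 0.32981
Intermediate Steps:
-1*(-2604363)/2624043 - 2333379/3521047 = 2604363*(1/2624043) - 2333379*1/3521047 = 868121/874681 - 2333379/3521047 = 1015732565588/3079792911007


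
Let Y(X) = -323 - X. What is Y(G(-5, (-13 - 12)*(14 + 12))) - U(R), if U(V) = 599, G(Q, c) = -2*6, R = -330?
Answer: -910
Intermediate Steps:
G(Q, c) = -12
Y(G(-5, (-13 - 12)*(14 + 12))) - U(R) = (-323 - 1*(-12)) - 1*599 = (-323 + 12) - 599 = -311 - 599 = -910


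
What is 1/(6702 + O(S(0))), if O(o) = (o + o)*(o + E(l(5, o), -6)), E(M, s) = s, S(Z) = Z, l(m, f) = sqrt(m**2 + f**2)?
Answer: 1/6702 ≈ 0.00014921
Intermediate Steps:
l(m, f) = sqrt(f**2 + m**2)
O(o) = 2*o*(-6 + o) (O(o) = (o + o)*(o - 6) = (2*o)*(-6 + o) = 2*o*(-6 + o))
1/(6702 + O(S(0))) = 1/(6702 + 2*0*(-6 + 0)) = 1/(6702 + 2*0*(-6)) = 1/(6702 + 0) = 1/6702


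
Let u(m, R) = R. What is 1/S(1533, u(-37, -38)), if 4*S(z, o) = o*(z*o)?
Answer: 1/553413 ≈ 1.8070e-6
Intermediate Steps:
S(z, o) = z*o²/4 (S(z, o) = (o*(z*o))/4 = (o*(o*z))/4 = (z*o²)/4 = z*o²/4)
1/S(1533, u(-37, -38)) = 1/((¼)*1533*(-38)²) = 1/((¼)*1533*1444) = 1/553413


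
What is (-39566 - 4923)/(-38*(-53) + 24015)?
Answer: -44489/26029 ≈ -1.7092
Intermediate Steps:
(-39566 - 4923)/(-38*(-53) + 24015) = -44489/(2014 + 24015) = -44489/26029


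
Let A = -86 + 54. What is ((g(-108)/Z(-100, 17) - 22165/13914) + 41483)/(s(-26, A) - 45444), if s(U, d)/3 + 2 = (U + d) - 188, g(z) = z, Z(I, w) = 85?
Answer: -49058142533/54626085720 ≈ -0.89807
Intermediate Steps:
A = -32
s(U, d) = -570 + 3*U + 3*d (s(U, d) = -6 + 3*((U + d) - 188) = -6 + 3*(-188 + U + d) = -6 + (-564 + 3*U + 3*d) = -570 + 3*U + 3*d)
((g(-108)/Z(-100, 17) - 22165/13914) + 41483)/(s(-26, A) - 45444) = ((-108/85 - 22165/13914) + 41483)/((-570 + 3*(-26) + 3*(-32)) - 45444) = ((-108*1/85 - 22165*1/13914) + 41483)/((-570 - 78 - 96) - 45444) = ((-108/85 - 22165/13914) + 41483)/(-744 - 45444) = (-3386737/1182690 + 41483)/(-46188) = (49058142533/1182690)*(-1/46188) = -49058142533/54626085720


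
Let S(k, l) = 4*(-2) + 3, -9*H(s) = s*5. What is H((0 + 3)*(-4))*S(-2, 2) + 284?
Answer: 752/3 ≈ 250.67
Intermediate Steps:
H(s) = -5*s/9 (H(s) = -s*5/9 = -5*s/9)
S(k, l) = -5 (S(k, l) = -8 + 3 = -5)
H((0 + 3)*(-4))*S(-2, 2) + 284 = -5*(0 + 3)*(-4)/9*(-5) + 284 = -5*(-4)/3*(-5) + 284 = -5/9*(-12)*(-5) + 284 = (20/3)*(-5) + 284 = -100/3 + 284 = 752/3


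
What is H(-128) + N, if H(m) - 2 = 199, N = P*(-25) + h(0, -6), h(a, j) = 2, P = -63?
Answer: 1778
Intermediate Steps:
N = 1577 (N = -63*(-25) + 2 = 1575 + 2 = 1577)
H(m) = 201 (H(m) = 2 + 199 = 201)
H(-128) + N = 201 + 1577 = 1778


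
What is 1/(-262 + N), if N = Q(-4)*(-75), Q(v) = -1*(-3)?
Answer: -1/487 ≈ -0.0020534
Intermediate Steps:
Q(v) = 3
N = -225 (N = 3*(-75) = -225)
1/(-262 + N) = 1/(-262 - 225) = 1/(-487) = -1/487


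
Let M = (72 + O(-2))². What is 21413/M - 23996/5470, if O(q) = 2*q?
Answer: 3085803/12646640 ≈ 0.24400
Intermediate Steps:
M = 4624 (M = (72 + 2*(-2))² = (72 - 4)² = 68² = 4624)
21413/M - 23996/5470 = 21413/4624 - 23996/5470 = 21413*(1/4624) - 23996*1/5470 = 21413/4624 - 11998/2735 = 3085803/12646640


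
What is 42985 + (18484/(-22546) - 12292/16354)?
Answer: 3962183257493/92179321 ≈ 42983.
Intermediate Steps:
42985 + (18484/(-22546) - 12292/16354) = 42985 + (18484*(-1/22546) - 12292*1/16354) = 42985 + (-9242/11273 - 6146/8177) = 42985 - 144855692/92179321 = 3962183257493/92179321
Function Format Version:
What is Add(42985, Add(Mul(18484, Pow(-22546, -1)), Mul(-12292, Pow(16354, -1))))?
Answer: Rational(3962183257493, 92179321) ≈ 42983.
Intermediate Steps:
Add(42985, Add(Mul(18484, Pow(-22546, -1)), Mul(-12292, Pow(16354, -1)))) = Add(42985, Add(Mul(18484, Rational(-1, 22546)), Mul(-12292, Rational(1, 16354)))) = Add(42985, Add(Rational(-9242, 11273), Rational(-6146, 8177))) = Add(42985, Rational(-144855692, 92179321)) = Rational(3962183257493, 92179321)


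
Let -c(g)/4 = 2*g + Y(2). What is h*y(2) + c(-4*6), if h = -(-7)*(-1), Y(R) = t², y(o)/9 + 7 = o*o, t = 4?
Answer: 317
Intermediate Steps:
y(o) = -63 + 9*o² (y(o) = -63 + 9*(o*o) = -63 + 9*o²)
Y(R) = 16 (Y(R) = 4² = 16)
h = -7 (h = -1*7 = -7)
c(g) = -64 - 8*g (c(g) = -4*(2*g + 16) = -4*(16 + 2*g) = -64 - 8*g)
h*y(2) + c(-4*6) = -7*(-63 + 9*2²) + (-64 - (-32)*6) = -7*(-63 + 9*4) + (-64 - 8*(-24)) = -7*(-63 + 36) + (-64 + 192) = -7*(-27) + 128 = 189 + 128 = 317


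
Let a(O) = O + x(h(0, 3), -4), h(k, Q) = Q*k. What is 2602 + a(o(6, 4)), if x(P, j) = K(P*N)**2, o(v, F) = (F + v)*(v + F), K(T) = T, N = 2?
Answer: 2702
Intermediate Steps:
o(v, F) = (F + v)**2 (o(v, F) = (F + v)*(F + v) = (F + v)**2)
x(P, j) = 4*P**2 (x(P, j) = (P*2)**2 = (2*P)**2 = 4*P**2)
a(O) = O (a(O) = O + 4*(3*0)**2 = O + 4*0**2 = O + 4*0 = O + 0 = O)
2602 + a(o(6, 4)) = 2602 + (4 + 6)**2 = 2602 + 10**2 = 2602 + 100 = 2702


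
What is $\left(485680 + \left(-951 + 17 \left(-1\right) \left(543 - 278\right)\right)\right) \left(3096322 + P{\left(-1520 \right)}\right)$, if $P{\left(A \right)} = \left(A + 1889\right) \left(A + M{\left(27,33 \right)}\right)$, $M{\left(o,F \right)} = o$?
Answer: $1222364570720$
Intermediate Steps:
$P{\left(A \right)} = \left(27 + A\right) \left(1889 + A\right)$ ($P{\left(A \right)} = \left(A + 1889\right) \left(A + 27\right) = \left(1889 + A\right) \left(27 + A\right) = \left(27 + A\right) \left(1889 + A\right)$)
$\left(485680 + \left(-951 + 17 \left(-1\right) \left(543 - 278\right)\right)\right) \left(3096322 + P{\left(-1520 \right)}\right) = \left(485680 + \left(-951 + 17 \left(-1\right) \left(543 - 278\right)\right)\right) \left(3096322 + \left(51003 + \left(-1520\right)^{2} + 1916 \left(-1520\right)\right)\right) = \left(485680 - \left(951 + 17 \left(543 - 278\right)\right)\right) \left(3096322 + \left(51003 + 2310400 - 2912320\right)\right) = \left(485680 - 5456\right) \left(3096322 - 550917\right) = \left(485680 - 5456\right) 2545405 = 480224 \cdot 2545405 = 1222364570720$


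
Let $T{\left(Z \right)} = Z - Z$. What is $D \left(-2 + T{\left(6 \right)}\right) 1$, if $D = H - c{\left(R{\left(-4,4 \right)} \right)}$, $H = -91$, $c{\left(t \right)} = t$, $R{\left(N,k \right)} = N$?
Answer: $174$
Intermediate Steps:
$T{\left(Z \right)} = 0$
$D = -87$ ($D = -91 - -4 = -91 + 4 = -87$)
$D \left(-2 + T{\left(6 \right)}\right) 1 = - 87 \left(-2 + 0\right) 1 = - 87 \left(\left(-2\right) 1\right) = \left(-87\right) \left(-2\right) = 174$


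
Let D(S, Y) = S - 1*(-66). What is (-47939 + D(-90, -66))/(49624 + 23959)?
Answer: -47963/73583 ≈ -0.65182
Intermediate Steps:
D(S, Y) = 66 + S (D(S, Y) = S + 66 = 66 + S)
(-47939 + D(-90, -66))/(49624 + 23959) = (-47939 + (66 - 90))/(49624 + 23959) = (-47939 - 24)/73583 = -47963*1/73583 = -47963/73583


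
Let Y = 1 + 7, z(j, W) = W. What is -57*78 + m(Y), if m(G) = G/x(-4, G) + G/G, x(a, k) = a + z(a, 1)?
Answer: -13343/3 ≈ -4447.7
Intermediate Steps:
x(a, k) = 1 + a (x(a, k) = a + 1 = 1 + a)
Y = 8
m(G) = 1 - G/3 (m(G) = G/(1 - 4) + G/G = G/(-3) + 1 = G*(-⅓) + 1 = -G/3 + 1 = 1 - G/3)
-57*78 + m(Y) = -57*78 + (1 - ⅓*8) = -4446 + (1 - 8/3) = -4446 - 5/3 = -13343/3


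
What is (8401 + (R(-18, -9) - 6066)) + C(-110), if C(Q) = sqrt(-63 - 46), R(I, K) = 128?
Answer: 2463 + I*sqrt(109) ≈ 2463.0 + 10.44*I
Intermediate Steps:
C(Q) = I*sqrt(109) (C(Q) = sqrt(-109) = I*sqrt(109))
(8401 + (R(-18, -9) - 6066)) + C(-110) = (8401 + (128 - 6066)) + I*sqrt(109) = (8401 - 5938) + I*sqrt(109) = 2463 + I*sqrt(109)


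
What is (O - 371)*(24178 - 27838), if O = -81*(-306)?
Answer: -89358900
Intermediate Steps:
O = 24786
(O - 371)*(24178 - 27838) = (24786 - 371)*(24178 - 27838) = 24415*(-3660) = -89358900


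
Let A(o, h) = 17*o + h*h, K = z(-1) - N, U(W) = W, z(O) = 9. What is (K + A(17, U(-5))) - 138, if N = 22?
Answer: 163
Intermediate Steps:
K = -13 (K = 9 - 1*22 = 9 - 22 = -13)
A(o, h) = h² + 17*o (A(o, h) = 17*o + h² = h² + 17*o)
(K + A(17, U(-5))) - 138 = (-13 + ((-5)² + 17*17)) - 138 = (-13 + (25 + 289)) - 138 = (-13 + 314) - 138 = 301 - 138 = 163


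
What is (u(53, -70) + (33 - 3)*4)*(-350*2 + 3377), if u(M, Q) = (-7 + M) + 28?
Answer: 519338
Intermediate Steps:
u(M, Q) = 21 + M
(u(53, -70) + (33 - 3)*4)*(-350*2 + 3377) = ((21 + 53) + (33 - 3)*4)*(-350*2 + 3377) = (74 + 30*4)*(-700 + 3377) = (74 + 120)*2677 = 194*2677 = 519338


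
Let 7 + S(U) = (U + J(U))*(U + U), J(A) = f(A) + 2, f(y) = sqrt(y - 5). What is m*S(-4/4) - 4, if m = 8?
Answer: -76 - 16*I*sqrt(6) ≈ -76.0 - 39.192*I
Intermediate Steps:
f(y) = sqrt(-5 + y)
J(A) = 2 + sqrt(-5 + A) (J(A) = sqrt(-5 + A) + 2 = 2 + sqrt(-5 + A))
S(U) = -7 + 2*U*(2 + U + sqrt(-5 + U)) (S(U) = -7 + (U + (2 + sqrt(-5 + U)))*(U + U) = -7 + (2 + U + sqrt(-5 + U))*(2*U) = -7 + 2*U*(2 + U + sqrt(-5 + U)))
m*S(-4/4) - 4 = 8*(-7 + 2*(-4/4)**2 + 2*(-4/4)*(2 + sqrt(-5 - 4/4))) - 4 = 8*(-7 + 2*(-4*1/4)**2 + 2*(-4*1/4)*(2 + sqrt(-5 - 4*1/4))) - 4 = 8*(-7 + 2*(-1)**2 + 2*(-1)*(2 + sqrt(-5 - 1))) - 4 = 8*(-7 + 2*1 + 2*(-1)*(2 + sqrt(-6))) - 4 = 8*(-7 + 2 + 2*(-1)*(2 + I*sqrt(6))) - 4 = 8*(-7 + 2 + (-4 - 2*I*sqrt(6))) - 4 = 8*(-9 - 2*I*sqrt(6)) - 4 = (-72 - 16*I*sqrt(6)) - 4 = -76 - 16*I*sqrt(6)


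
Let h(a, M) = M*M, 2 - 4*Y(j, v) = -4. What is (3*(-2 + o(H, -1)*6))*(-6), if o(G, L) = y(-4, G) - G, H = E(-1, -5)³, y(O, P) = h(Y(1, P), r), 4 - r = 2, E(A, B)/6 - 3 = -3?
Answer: -396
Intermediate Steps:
E(A, B) = 0 (E(A, B) = 18 + 6*(-3) = 18 - 18 = 0)
Y(j, v) = 3/2 (Y(j, v) = ½ - ¼*(-4) = ½ + 1 = 3/2)
r = 2 (r = 4 - 1*2 = 4 - 2 = 2)
h(a, M) = M²
y(O, P) = 4 (y(O, P) = 2² = 4)
H = 0 (H = 0³ = 0)
o(G, L) = 4 - G
(3*(-2 + o(H, -1)*6))*(-6) = (3*(-2 + (4 - 1*0)*6))*(-6) = (3*(-2 + (4 + 0)*6))*(-6) = (3*(-2 + 4*6))*(-6) = (3*(-2 + 24))*(-6) = (3*22)*(-6) = 66*(-6) = -396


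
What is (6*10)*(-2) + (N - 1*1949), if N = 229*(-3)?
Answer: -2756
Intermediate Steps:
N = -687
(6*10)*(-2) + (N - 1*1949) = (6*10)*(-2) + (-687 - 1*1949) = 60*(-2) + (-687 - 1949) = -120 - 2636 = -2756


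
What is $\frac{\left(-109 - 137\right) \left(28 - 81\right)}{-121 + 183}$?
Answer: $\frac{6519}{31} \approx 210.29$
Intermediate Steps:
$\frac{\left(-109 - 137\right) \left(28 - 81\right)}{-121 + 183} = \frac{\left(-246\right) \left(-53\right)}{62} = \frac{1}{62} \cdot 13038 = \frac{6519}{31}$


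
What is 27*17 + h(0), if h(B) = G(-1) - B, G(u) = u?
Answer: 458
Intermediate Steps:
h(B) = -1 - B
27*17 + h(0) = 27*17 + (-1 - 1*0) = 459 + (-1 + 0) = 459 - 1 = 458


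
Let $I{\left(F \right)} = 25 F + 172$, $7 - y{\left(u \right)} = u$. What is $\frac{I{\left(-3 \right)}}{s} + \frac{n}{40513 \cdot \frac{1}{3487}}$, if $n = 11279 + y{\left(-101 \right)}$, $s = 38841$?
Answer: $\frac{140203899290}{143051403} \approx 980.09$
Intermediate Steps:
$y{\left(u \right)} = 7 - u$
$I{\left(F \right)} = 172 + 25 F$
$n = 11387$ ($n = 11279 + \left(7 - -101\right) = 11279 + \left(7 + 101\right) = 11279 + 108 = 11387$)
$\frac{I{\left(-3 \right)}}{s} + \frac{n}{40513 \cdot \frac{1}{3487}} = \frac{172 + 25 \left(-3\right)}{38841} + \frac{11387}{40513 \cdot \frac{1}{3487}} = \left(172 - 75\right) \frac{1}{38841} + \frac{11387}{40513 \cdot \frac{1}{3487}} = 97 \cdot \frac{1}{38841} + \frac{11387}{\frac{3683}{317}} = \frac{97}{38841} + 11387 \cdot \frac{317}{3683} = \frac{97}{38841} + \frac{3609679}{3683} = \frac{140203899290}{143051403}$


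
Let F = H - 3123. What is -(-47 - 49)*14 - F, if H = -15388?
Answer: 19855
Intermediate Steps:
F = -18511 (F = -15388 - 3123 = -18511)
-(-47 - 49)*14 - F = -(-47 - 49)*14 - 1*(-18511) = -(-96)*14 + 18511 = -1*(-1344) + 18511 = 1344 + 18511 = 19855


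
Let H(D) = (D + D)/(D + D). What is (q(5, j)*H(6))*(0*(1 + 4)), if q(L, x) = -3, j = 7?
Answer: 0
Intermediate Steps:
H(D) = 1 (H(D) = (2*D)/((2*D)) = (2*D)*(1/(2*D)) = 1)
(q(5, j)*H(6))*(0*(1 + 4)) = (-3*1)*(0*(1 + 4)) = -0*5 = -3*0 = 0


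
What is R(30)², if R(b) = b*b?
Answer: 810000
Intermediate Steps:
R(b) = b²
R(30)² = (30²)² = 900² = 810000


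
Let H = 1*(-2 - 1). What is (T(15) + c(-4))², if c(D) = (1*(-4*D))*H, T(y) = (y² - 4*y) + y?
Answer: 17424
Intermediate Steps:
H = -3 (H = 1*(-3) = -3)
T(y) = y² - 3*y
c(D) = 12*D (c(D) = (1*(-4*D))*(-3) = -4*D*(-3) = 12*D)
(T(15) + c(-4))² = (15*(-3 + 15) + 12*(-4))² = (15*12 - 48)² = (180 - 48)² = 132² = 17424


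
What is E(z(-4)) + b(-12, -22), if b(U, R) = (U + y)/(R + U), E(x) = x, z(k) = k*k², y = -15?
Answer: -2149/34 ≈ -63.206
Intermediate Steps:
z(k) = k³
b(U, R) = (-15 + U)/(R + U) (b(U, R) = (U - 15)/(R + U) = (-15 + U)/(R + U))
E(z(-4)) + b(-12, -22) = (-4)³ + (-15 - 12)/(-22 - 12) = -64 - 27/(-34) = -64 - 1/34*(-27) = -64 + 27/34 = -2149/34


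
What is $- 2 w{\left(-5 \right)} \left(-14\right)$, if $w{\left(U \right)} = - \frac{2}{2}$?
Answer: $-28$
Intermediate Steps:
$w{\left(U \right)} = -1$ ($w{\left(U \right)} = \left(-2\right) \frac{1}{2} = -1$)
$- 2 w{\left(-5 \right)} \left(-14\right) = \left(-2\right) \left(-1\right) \left(-14\right) = 2 \left(-14\right) = -28$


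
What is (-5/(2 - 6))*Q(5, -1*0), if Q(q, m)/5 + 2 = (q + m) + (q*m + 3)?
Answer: 75/2 ≈ 37.500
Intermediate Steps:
Q(q, m) = 5 + 5*m + 5*q + 5*m*q (Q(q, m) = -10 + 5*((q + m) + (q*m + 3)) = -10 + 5*((m + q) + (m*q + 3)) = -10 + 5*((m + q) + (3 + m*q)) = -10 + 5*(3 + m + q + m*q) = -10 + (15 + 5*m + 5*q + 5*m*q) = 5 + 5*m + 5*q + 5*m*q)
(-5/(2 - 6))*Q(5, -1*0) = (-5/(2 - 6))*(5 + 5*(-1*0) + 5*5 + 5*(-1*0)*5) = (-5/(-4))*(5 + 5*0 + 25 + 5*0*5) = (-¼*(-5))*(5 + 0 + 25 + 0) = (5/4)*30 = 75/2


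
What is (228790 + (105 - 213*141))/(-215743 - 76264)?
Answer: -198862/292007 ≈ -0.68102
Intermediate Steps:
(228790 + (105 - 213*141))/(-215743 - 76264) = (228790 + (105 - 30033))/(-292007) = (228790 - 29928)*(-1/292007) = 198862*(-1/292007) = -198862/292007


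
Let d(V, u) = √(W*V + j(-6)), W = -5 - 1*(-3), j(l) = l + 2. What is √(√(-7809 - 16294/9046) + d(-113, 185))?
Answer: √(20457529*√222 + 4523*I*√159789692842)/4523 ≈ 7.2293 + 6.1125*I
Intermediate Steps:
j(l) = 2 + l
W = -2 (W = -5 + 3 = -2)
d(V, u) = √(-4 - 2*V) (d(V, u) = √(-2*V + (2 - 6)) = √(-2*V - 4) = √(-4 - 2*V))
√(√(-7809 - 16294/9046) + d(-113, 185)) = √(√(-7809 - 16294/9046) + √(-4 - 2*(-113))) = √(√(-7809 - 16294*1/9046) + √(-4 + 226)) = √(√(-7809 - 8147/4523) + √222) = √(√(-35328254/4523) + √222) = √(I*√159789692842/4523 + √222) = √(√222 + I*√159789692842/4523)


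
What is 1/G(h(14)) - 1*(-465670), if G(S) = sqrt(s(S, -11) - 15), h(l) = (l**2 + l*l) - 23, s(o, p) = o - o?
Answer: 465670 - I*sqrt(15)/15 ≈ 4.6567e+5 - 0.2582*I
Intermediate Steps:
s(o, p) = 0
h(l) = -23 + 2*l**2 (h(l) = (l**2 + l**2) - 23 = 2*l**2 - 23 = -23 + 2*l**2)
G(S) = I*sqrt(15) (G(S) = sqrt(0 - 15) = sqrt(-15) = I*sqrt(15))
1/G(h(14)) - 1*(-465670) = 1/(I*sqrt(15)) - 1*(-465670) = -I*sqrt(15)/15 + 465670 = 465670 - I*sqrt(15)/15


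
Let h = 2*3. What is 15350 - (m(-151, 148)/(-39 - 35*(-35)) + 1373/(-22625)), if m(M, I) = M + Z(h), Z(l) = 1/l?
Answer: 2471372570893/160999500 ≈ 15350.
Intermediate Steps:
h = 6
m(M, I) = ⅙ + M (m(M, I) = M + 1/6 = M + ⅙ = ⅙ + M)
15350 - (m(-151, 148)/(-39 - 35*(-35)) + 1373/(-22625)) = 15350 - ((⅙ - 151)/(-39 - 35*(-35)) + 1373/(-22625)) = 15350 - (-905/(6*(-39 + 1225)) + 1373*(-1/22625)) = 15350 - (-905/6/1186 - 1373/22625) = 15350 - (-905/6*1/1186 - 1373/22625) = 15350 - (-905/7116 - 1373/22625) = 15350 - 1*(-30245893/160999500) = 15350 + 30245893/160999500 = 2471372570893/160999500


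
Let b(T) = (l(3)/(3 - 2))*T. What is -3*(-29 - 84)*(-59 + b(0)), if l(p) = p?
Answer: -20001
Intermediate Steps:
b(T) = 3*T (b(T) = (3/(3 - 2))*T = (3/1)*T = (1*3)*T = 3*T)
-3*(-29 - 84)*(-59 + b(0)) = -3*(-29 - 84)*(-59 + 3*0) = -(-339)*(-59 + 0) = -(-339)*(-59) = -3*6667 = -20001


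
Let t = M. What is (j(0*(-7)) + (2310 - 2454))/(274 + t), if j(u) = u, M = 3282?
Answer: -36/889 ≈ -0.040495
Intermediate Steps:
t = 3282
(j(0*(-7)) + (2310 - 2454))/(274 + t) = (0*(-7) + (2310 - 2454))/(274 + 3282) = (0 - 144)/3556 = -144*1/3556 = -36/889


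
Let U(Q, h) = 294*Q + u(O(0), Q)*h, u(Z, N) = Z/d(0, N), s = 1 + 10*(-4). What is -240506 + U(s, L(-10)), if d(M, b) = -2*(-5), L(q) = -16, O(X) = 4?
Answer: -1259892/5 ≈ -2.5198e+5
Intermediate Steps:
d(M, b) = 10
s = -39 (s = 1 - 40 = -39)
u(Z, N) = Z/10
U(Q, h) = 294*Q + 2*h/5 (U(Q, h) = 294*Q + ((⅒)*4)*h = 294*Q + 2*h/5)
-240506 + U(s, L(-10)) = -240506 + (294*(-39) + (⅖)*(-16)) = -240506 + (-11466 - 32/5) = -240506 - 57362/5 = -1259892/5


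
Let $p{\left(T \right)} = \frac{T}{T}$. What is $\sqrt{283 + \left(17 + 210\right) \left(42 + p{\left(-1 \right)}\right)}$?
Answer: $18 \sqrt{31} \approx 100.22$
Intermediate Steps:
$p{\left(T \right)} = 1$
$\sqrt{283 + \left(17 + 210\right) \left(42 + p{\left(-1 \right)}\right)} = \sqrt{283 + \left(17 + 210\right) \left(42 + 1\right)} = \sqrt{283 + 227 \cdot 43} = \sqrt{283 + 9761} = \sqrt{10044} = 18 \sqrt{31}$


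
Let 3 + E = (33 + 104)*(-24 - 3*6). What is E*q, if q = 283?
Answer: -1629231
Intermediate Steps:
E = -5757 (E = -3 + (33 + 104)*(-24 - 3*6) = -3 + 137*(-24 - 18) = -3 + 137*(-42) = -3 - 5754 = -5757)
E*q = -5757*283 = -1629231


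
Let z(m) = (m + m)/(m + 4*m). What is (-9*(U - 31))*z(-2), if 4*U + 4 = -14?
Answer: 639/5 ≈ 127.80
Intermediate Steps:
z(m) = ⅖ (z(m) = (2*m)/((5*m)) = (2*m)*(1/(5*m)) = ⅖)
U = -9/2 (U = -1 + (¼)*(-14) = -1 - 7/2 = -9/2 ≈ -4.5000)
(-9*(U - 31))*z(-2) = -9*(-9/2 - 31)*(⅖) = -9*(-71/2)*(⅖) = (639/2)*(⅖) = 639/5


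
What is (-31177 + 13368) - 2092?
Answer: -19901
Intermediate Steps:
(-31177 + 13368) - 2092 = -17809 - 2092 = -19901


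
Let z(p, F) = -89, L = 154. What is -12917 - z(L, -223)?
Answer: -12828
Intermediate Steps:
-12917 - z(L, -223) = -12917 - 1*(-89) = -12917 + 89 = -12828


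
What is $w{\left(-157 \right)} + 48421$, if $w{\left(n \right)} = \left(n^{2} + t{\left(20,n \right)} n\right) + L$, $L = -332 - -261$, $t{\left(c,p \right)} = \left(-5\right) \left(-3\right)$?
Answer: $70644$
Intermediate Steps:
$t{\left(c,p \right)} = 15$
$L = -71$ ($L = -332 + 261 = -71$)
$w{\left(n \right)} = -71 + n^{2} + 15 n$ ($w{\left(n \right)} = \left(n^{2} + 15 n\right) - 71 = -71 + n^{2} + 15 n$)
$w{\left(-157 \right)} + 48421 = \left(-71 + \left(-157\right)^{2} + 15 \left(-157\right)\right) + 48421 = \left(-71 + 24649 - 2355\right) + 48421 = 22223 + 48421 = 70644$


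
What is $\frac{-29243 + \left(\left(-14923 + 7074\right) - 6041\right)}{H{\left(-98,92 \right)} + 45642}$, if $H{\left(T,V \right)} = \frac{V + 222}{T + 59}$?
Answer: $- \frac{1682187}{1779724} \approx -0.9452$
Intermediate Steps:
$H{\left(T,V \right)} = \frac{222 + V}{59 + T}$
$\frac{-29243 + \left(\left(-14923 + 7074\right) - 6041\right)}{H{\left(-98,92 \right)} + 45642} = \frac{-29243 + \left(\left(-14923 + 7074\right) - 6041\right)}{\frac{222 + 92}{59 - 98} + 45642} = \frac{-29243 - 13890}{\frac{1}{-39} \cdot 314 + 45642} = \frac{-29243 - 13890}{\left(- \frac{1}{39}\right) 314 + 45642} = - \frac{43133}{- \frac{314}{39} + 45642} = - \frac{43133}{\frac{1779724}{39}} = \left(-43133\right) \frac{39}{1779724} = - \frac{1682187}{1779724}$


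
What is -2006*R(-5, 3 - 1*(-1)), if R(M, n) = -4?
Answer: 8024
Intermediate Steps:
-2006*R(-5, 3 - 1*(-1)) = -2006*(-4) = 8024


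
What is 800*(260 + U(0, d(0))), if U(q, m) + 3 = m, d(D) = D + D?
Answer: 205600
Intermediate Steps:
d(D) = 2*D
U(q, m) = -3 + m
800*(260 + U(0, d(0))) = 800*(260 + (-3 + 2*0)) = 800*(260 + (-3 + 0)) = 800*(260 - 3) = 800*257 = 205600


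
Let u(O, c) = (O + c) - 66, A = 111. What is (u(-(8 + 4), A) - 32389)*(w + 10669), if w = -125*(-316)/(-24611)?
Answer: -8494590840204/24611 ≈ -3.4515e+8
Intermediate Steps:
w = -39500/24611 (w = 39500*(-1/24611) = -39500/24611 ≈ -1.6050)
u(O, c) = -66 + O + c
(u(-(8 + 4), A) - 32389)*(w + 10669) = ((-66 - (8 + 4) + 111) - 32389)*(-39500/24611 + 10669) = ((-66 - 1*12 + 111) - 32389)*(262535259/24611) = ((-66 - 12 + 111) - 32389)*(262535259/24611) = (33 - 32389)*(262535259/24611) = -32356*262535259/24611 = -8494590840204/24611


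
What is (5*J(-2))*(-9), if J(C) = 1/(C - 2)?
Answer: 45/4 ≈ 11.250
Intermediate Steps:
J(C) = 1/(-2 + C)
(5*J(-2))*(-9) = (5/(-2 - 2))*(-9) = (5/(-4))*(-9) = (5*(-¼))*(-9) = -5/4*(-9) = 45/4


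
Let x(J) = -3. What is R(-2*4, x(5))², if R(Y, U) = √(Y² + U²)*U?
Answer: 657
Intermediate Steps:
R(Y, U) = U*√(U² + Y²) (R(Y, U) = √(U² + Y²)*U = U*√(U² + Y²))
R(-2*4, x(5))² = (-3*√((-3)² + (-2*4)²))² = (-3*√(9 + (-8)²))² = (-3*√(9 + 64))² = (-3*√73)² = 657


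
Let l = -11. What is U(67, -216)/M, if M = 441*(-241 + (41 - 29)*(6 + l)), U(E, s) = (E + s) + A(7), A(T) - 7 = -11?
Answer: 17/14749 ≈ 0.0011526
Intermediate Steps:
A(T) = -4 (A(T) = 7 - 11 = -4)
U(E, s) = -4 + E + s (U(E, s) = (E + s) - 4 = -4 + E + s)
M = -132741 (M = 441*(-241 + (41 - 29)*(6 - 11)) = 441*(-241 + 12*(-5)) = 441*(-241 - 60) = 441*(-301) = -132741)
U(67, -216)/M = (-4 + 67 - 216)/(-132741) = -153*(-1/132741) = 17/14749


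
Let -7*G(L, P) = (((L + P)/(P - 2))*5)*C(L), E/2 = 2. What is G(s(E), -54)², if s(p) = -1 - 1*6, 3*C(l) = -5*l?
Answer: 2325625/28224 ≈ 82.399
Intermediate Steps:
E = 4 (E = 2*2 = 4)
C(l) = -5*l/3 (C(l) = (-5*l)/3 = -5*l/3)
s(p) = -7 (s(p) = -1 - 6 = -7)
G(L, P) = 25*L*(L + P)/(21*(-2 + P)) (G(L, P) = -((L + P)/(P - 2))*5*(-5*L/3)/7 = -((L + P)/(-2 + P))*5*(-5*L/3)/7 = -5*(L + P)/(-2 + P)*(-5*L/3)/7 = -(-25)*L*(L + P)/(21*(-2 + P)) = 25*L*(L + P)/(21*(-2 + P)))
G(s(E), -54)² = ((25/21)*(-7)*(-7 - 54)/(-2 - 54))² = ((25/21)*(-7)*(-61)/(-56))² = ((25/21)*(-7)*(-1/56)*(-61))² = (-1525/168)² = 2325625/28224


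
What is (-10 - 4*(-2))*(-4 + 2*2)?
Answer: 0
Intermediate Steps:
(-10 - 4*(-2))*(-4 + 2*2) = (-10 + 8)*(-4 + 4) = -2*0 = 0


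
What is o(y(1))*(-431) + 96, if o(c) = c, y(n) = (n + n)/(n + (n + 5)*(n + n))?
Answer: 386/13 ≈ 29.692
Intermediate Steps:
y(n) = 2*n/(n + 2*n*(5 + n)) (y(n) = (2*n)/(n + (5 + n)*(2*n)) = (2*n)/(n + 2*n*(5 + n)) = 2*n/(n + 2*n*(5 + n)))
o(y(1))*(-431) + 96 = (2/(11 + 2*1))*(-431) + 96 = (2/(11 + 2))*(-431) + 96 = (2/13)*(-431) + 96 = -862/13 + 96 = 386/13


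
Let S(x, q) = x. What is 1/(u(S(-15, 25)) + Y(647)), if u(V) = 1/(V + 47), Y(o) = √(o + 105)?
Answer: -32/770047 + 4096*√47/770047 ≈ 0.036425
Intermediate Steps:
Y(o) = √(105 + o)
u(V) = 1/(47 + V)
1/(u(S(-15, 25)) + Y(647)) = 1/(1/(47 - 15) + √(105 + 647)) = 1/(1/32 + √752) = 1/(1/32 + 4*√47)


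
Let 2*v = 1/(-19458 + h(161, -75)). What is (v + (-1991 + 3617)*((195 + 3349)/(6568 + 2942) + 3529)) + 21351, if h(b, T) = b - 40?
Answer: 1113832653573/193370 ≈ 5.7601e+6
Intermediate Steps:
h(b, T) = -40 + b
v = -1/38674 (v = 1/(2*(-19458 + (-40 + 161))) = 1/(2*(-19458 + 121)) = (1/2)/(-19337) = (1/2)*(-1/19337) = -1/38674 ≈ -2.5857e-5)
(v + (-1991 + 3617)*((195 + 3349)/(6568 + 2942) + 3529)) + 21351 = (-1/38674 + (-1991 + 3617)*((195 + 3349)/(6568 + 2942) + 3529)) + 21351 = (-1/38674 + 1626*(3544/9510 + 3529)) + 21351 = (-1/38674 + 1626*(3544*(1/9510) + 3529)) + 21351 = (-1/38674 + 1626*(1772/4755 + 3529)) + 21351 = (-1/38674 + 1626*(16782167/4755)) + 21351 = (-1/38674 + 9095934514/1585) + 21351 = 1109704010703/193370 + 21351 = 1113832653573/193370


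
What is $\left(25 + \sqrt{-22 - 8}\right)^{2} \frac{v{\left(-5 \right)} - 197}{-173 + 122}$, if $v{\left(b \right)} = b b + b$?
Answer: $2065 + \frac{2950 i \sqrt{30}}{17} \approx 2065.0 + 950.46 i$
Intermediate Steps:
$v{\left(b \right)} = b + b^{2}$ ($v{\left(b \right)} = b^{2} + b = b + b^{2}$)
$\left(25 + \sqrt{-22 - 8}\right)^{2} \frac{v{\left(-5 \right)} - 197}{-173 + 122} = \left(25 + \sqrt{-22 - 8}\right)^{2} \frac{- 5 \left(1 - 5\right) - 197}{-173 + 122} = \left(25 + \sqrt{-30}\right)^{2} \frac{\left(-5\right) \left(-4\right) - 197}{-51} = \left(25 + i \sqrt{30}\right)^{2} \left(20 - 197\right) \left(- \frac{1}{51}\right) = \left(25 + i \sqrt{30}\right)^{2} \left(\left(-177\right) \left(- \frac{1}{51}\right)\right) = \left(25 + i \sqrt{30}\right)^{2} \cdot \frac{59}{17} = \frac{59 \left(25 + i \sqrt{30}\right)^{2}}{17}$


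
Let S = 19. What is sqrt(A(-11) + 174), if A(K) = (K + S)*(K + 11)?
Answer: sqrt(174) ≈ 13.191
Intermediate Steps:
A(K) = (11 + K)*(19 + K) (A(K) = (K + 19)*(K + 11) = (19 + K)*(11 + K) = (11 + K)*(19 + K))
sqrt(A(-11) + 174) = sqrt((209 + (-11)**2 + 30*(-11)) + 174) = sqrt((209 + 121 - 330) + 174) = sqrt(0 + 174) = sqrt(174)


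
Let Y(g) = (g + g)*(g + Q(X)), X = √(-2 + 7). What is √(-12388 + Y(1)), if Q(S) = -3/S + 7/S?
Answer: √(-309650 + 40*√5)/5 ≈ 111.28*I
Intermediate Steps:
X = √5 ≈ 2.2361
Q(S) = 4/S
Y(g) = 2*g*(g + 4*√5/5) (Y(g) = (g + g)*(g + 4/(√5)) = (2*g)*(g + 4*(√5/5)) = (2*g)*(g + 4*√5/5) = 2*g*(g + 4*√5/5))
√(-12388 + Y(1)) = √(-12388 + (⅖)*1*(4*√5 + 5*1)) = √(-12388 + (⅖)*1*(4*√5 + 5)) = √(-12388 + (⅖)*1*(5 + 4*√5)) = √(-12388 + (2 + 8*√5/5)) = √(-12386 + 8*√5/5)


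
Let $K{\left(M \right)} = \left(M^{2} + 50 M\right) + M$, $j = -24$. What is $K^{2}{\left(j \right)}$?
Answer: $419904$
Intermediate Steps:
$K{\left(M \right)} = M^{2} + 51 M$
$K^{2}{\left(j \right)} = \left(- 24 \left(51 - 24\right)\right)^{2} = \left(\left(-24\right) 27\right)^{2} = \left(-648\right)^{2} = 419904$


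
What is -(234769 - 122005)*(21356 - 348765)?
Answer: 36919948476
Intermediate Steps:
-(234769 - 122005)*(21356 - 348765) = -112764*(-327409) = -1*(-36919948476) = 36919948476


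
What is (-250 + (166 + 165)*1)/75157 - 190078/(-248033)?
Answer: 14305782919/18641416181 ≈ 0.76742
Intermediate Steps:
(-250 + (166 + 165)*1)/75157 - 190078/(-248033) = (-250 + 331*1)*(1/75157) - 190078*(-1/248033) = (-250 + 331)*(1/75157) + 190078/248033 = 81*(1/75157) + 190078/248033 = 81/75157 + 190078/248033 = 14305782919/18641416181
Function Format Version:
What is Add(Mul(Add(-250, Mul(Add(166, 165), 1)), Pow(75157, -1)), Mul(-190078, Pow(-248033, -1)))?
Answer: Rational(14305782919, 18641416181) ≈ 0.76742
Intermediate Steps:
Add(Mul(Add(-250, Mul(Add(166, 165), 1)), Pow(75157, -1)), Mul(-190078, Pow(-248033, -1))) = Add(Mul(Add(-250, Mul(331, 1)), Rational(1, 75157)), Mul(-190078, Rational(-1, 248033))) = Add(Mul(Add(-250, 331), Rational(1, 75157)), Rational(190078, 248033)) = Add(Mul(81, Rational(1, 75157)), Rational(190078, 248033)) = Add(Rational(81, 75157), Rational(190078, 248033)) = Rational(14305782919, 18641416181)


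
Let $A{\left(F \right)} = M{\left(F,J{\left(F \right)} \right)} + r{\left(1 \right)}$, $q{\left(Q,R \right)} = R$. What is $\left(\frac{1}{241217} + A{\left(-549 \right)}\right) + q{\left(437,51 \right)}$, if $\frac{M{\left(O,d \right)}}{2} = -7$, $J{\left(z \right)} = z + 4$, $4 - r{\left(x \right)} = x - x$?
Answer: $\frac{9889898}{241217} \approx 41.0$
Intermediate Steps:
$r{\left(x \right)} = 4$ ($r{\left(x \right)} = 4 - \left(x - x\right) = 4 - 0 = 4 + 0 = 4$)
$J{\left(z \right)} = 4 + z$
$M{\left(O,d \right)} = -14$ ($M{\left(O,d \right)} = 2 \left(-7\right) = -14$)
$A{\left(F \right)} = -10$ ($A{\left(F \right)} = -14 + 4 = -10$)
$\left(\frac{1}{241217} + A{\left(-549 \right)}\right) + q{\left(437,51 \right)} = \left(\frac{1}{241217} - 10\right) + 51 = - \frac{2412169}{241217} + 51 = \frac{9889898}{241217}$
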